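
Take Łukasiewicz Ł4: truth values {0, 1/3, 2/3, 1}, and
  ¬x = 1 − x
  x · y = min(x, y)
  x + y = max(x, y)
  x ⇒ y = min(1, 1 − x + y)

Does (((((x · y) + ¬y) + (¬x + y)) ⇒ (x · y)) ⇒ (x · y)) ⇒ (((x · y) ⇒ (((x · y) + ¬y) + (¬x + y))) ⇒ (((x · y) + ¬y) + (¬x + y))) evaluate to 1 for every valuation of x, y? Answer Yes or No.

Yes

x = 0, y = 0 ↦ 1
x = 0, y = 1/3 ↦ 1
x = 0, y = 2/3 ↦ 1
x = 0, y = 1 ↦ 1
x = 1/3, y = 0 ↦ 1
x = 1/3, y = 1/3 ↦ 1
x = 1/3, y = 2/3 ↦ 1
x = 1/3, y = 1 ↦ 1
x = 2/3, y = 0 ↦ 1
x = 2/3, y = 1/3 ↦ 1
x = 2/3, y = 2/3 ↦ 1
x = 2/3, y = 1 ↦ 1
x = 1, y = 0 ↦ 1
x = 1, y = 1/3 ↦ 1
x = 1, y = 2/3 ↦ 1
x = 1, y = 1 ↦ 1
Every assignment gives a value ≥ 1.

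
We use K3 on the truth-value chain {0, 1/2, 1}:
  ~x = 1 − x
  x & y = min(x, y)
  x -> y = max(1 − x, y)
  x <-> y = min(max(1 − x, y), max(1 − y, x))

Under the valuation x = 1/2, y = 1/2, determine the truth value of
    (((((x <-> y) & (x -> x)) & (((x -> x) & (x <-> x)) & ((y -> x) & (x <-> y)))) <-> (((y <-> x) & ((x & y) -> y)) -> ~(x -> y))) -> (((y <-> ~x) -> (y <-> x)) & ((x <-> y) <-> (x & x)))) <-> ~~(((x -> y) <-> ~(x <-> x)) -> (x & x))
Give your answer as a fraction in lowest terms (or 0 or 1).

1/2

x <-> y = 1/2 <-> 1/2 = 1/2
x -> x = 1/2 -> 1/2 = 1/2
(x <-> y) & (x -> x) = 1/2 & 1/2 = 1/2
x -> x = 1/2 -> 1/2 = 1/2
x <-> x = 1/2 <-> 1/2 = 1/2
(x -> x) & (x <-> x) = 1/2 & 1/2 = 1/2
y -> x = 1/2 -> 1/2 = 1/2
x <-> y = 1/2 <-> 1/2 = 1/2
(y -> x) & (x <-> y) = 1/2 & 1/2 = 1/2
((x -> x) & (x <-> x)) & ((y -> x) & (x <-> y)) = 1/2 & 1/2 = 1/2
((x <-> y) & (x -> x)) & (((x -> x) & (x <-> x)) & ((y -> x) & (x <-> y))) = 1/2 & 1/2 = 1/2
y <-> x = 1/2 <-> 1/2 = 1/2
x & y = 1/2 & 1/2 = 1/2
(x & y) -> y = 1/2 -> 1/2 = 1/2
(y <-> x) & ((x & y) -> y) = 1/2 & 1/2 = 1/2
x -> y = 1/2 -> 1/2 = 1/2
~(x -> y) = ~1/2 = 1/2
((y <-> x) & ((x & y) -> y)) -> ~(x -> y) = 1/2 -> 1/2 = 1/2
(((x <-> y) & (x -> x)) & (((x -> x) & (x <-> x)) & ((y -> x) & (x <-> y)))) <-> (((y <-> x) & ((x & y) -> y)) -> ~(x -> y)) = 1/2 <-> 1/2 = 1/2
~x = ~1/2 = 1/2
y <-> ~x = 1/2 <-> 1/2 = 1/2
y <-> x = 1/2 <-> 1/2 = 1/2
(y <-> ~x) -> (y <-> x) = 1/2 -> 1/2 = 1/2
x <-> y = 1/2 <-> 1/2 = 1/2
x & x = 1/2 & 1/2 = 1/2
(x <-> y) <-> (x & x) = 1/2 <-> 1/2 = 1/2
((y <-> ~x) -> (y <-> x)) & ((x <-> y) <-> (x & x)) = 1/2 & 1/2 = 1/2
((((x <-> y) & (x -> x)) & (((x -> x) & (x <-> x)) & ((y -> x) & (x <-> y)))) <-> (((y <-> x) & ((x & y) -> y)) -> ~(x -> y))) -> (((y <-> ~x) -> (y <-> x)) & ((x <-> y) <-> (x & x))) = 1/2 -> 1/2 = 1/2
x -> y = 1/2 -> 1/2 = 1/2
x <-> x = 1/2 <-> 1/2 = 1/2
~(x <-> x) = ~1/2 = 1/2
(x -> y) <-> ~(x <-> x) = 1/2 <-> 1/2 = 1/2
x & x = 1/2 & 1/2 = 1/2
((x -> y) <-> ~(x <-> x)) -> (x & x) = 1/2 -> 1/2 = 1/2
~(((x -> y) <-> ~(x <-> x)) -> (x & x)) = ~1/2 = 1/2
~~(((x -> y) <-> ~(x <-> x)) -> (x & x)) = ~1/2 = 1/2
(((((x <-> y) & (x -> x)) & (((x -> x) & (x <-> x)) & ((y -> x) & (x <-> y)))) <-> (((y <-> x) & ((x & y) -> y)) -> ~(x -> y))) -> (((y <-> ~x) -> (y <-> x)) & ((x <-> y) <-> (x & x)))) <-> ~~(((x -> y) <-> ~(x <-> x)) -> (x & x)) = 1/2 <-> 1/2 = 1/2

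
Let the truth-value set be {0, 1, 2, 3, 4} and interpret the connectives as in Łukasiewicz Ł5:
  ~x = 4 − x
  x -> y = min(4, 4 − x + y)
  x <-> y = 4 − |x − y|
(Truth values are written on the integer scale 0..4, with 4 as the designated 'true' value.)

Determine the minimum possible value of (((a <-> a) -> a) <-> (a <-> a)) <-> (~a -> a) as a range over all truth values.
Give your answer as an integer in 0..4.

Take a = 2:
a <-> a = 2 <-> 2 = 4
(a <-> a) -> a = 4 -> 2 = 2
a <-> a = 2 <-> 2 = 4
((a <-> a) -> a) <-> (a <-> a) = 2 <-> 4 = 2
~a = ~2 = 2
~a -> a = 2 -> 2 = 4
(((a <-> a) -> a) <-> (a <-> a)) <-> (~a -> a) = 2 <-> 4 = 2
No assignment yields a value below 2, so this is the minimum.

2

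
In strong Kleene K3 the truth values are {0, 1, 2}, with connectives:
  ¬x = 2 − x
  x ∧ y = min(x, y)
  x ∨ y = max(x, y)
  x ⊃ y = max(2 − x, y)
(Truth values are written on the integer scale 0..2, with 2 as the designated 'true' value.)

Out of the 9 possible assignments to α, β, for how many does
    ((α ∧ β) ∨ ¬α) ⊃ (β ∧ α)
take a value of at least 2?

α = 0, β = 0 ↦ 0  <
α = 0, β = 1 ↦ 0  <
α = 0, β = 2 ↦ 0  <
α = 1, β = 0 ↦ 1  <
α = 1, β = 1 ↦ 1  <
α = 1, β = 2 ↦ 1  <
α = 2, β = 0 ↦ 2  ≥
α = 2, β = 1 ↦ 1  <
α = 2, β = 2 ↦ 2  ≥
So 2 of the 9 assignments meet the threshold.

2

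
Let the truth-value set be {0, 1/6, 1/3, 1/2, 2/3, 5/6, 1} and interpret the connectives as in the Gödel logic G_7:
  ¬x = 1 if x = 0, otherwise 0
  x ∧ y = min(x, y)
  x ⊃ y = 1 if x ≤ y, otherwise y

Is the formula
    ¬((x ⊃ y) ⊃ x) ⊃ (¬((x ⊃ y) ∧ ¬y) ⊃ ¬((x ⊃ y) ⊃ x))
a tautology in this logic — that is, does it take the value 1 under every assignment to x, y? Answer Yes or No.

At x = 2/3, y = 5/6, for instance:
x ⊃ y = 2/3 ⊃ 5/6 = 1
(x ⊃ y) ⊃ x = 1 ⊃ 2/3 = 2/3
¬((x ⊃ y) ⊃ x) = ¬2/3 = 0
x ⊃ y = 2/3 ⊃ 5/6 = 1
¬y = ¬5/6 = 0
(x ⊃ y) ∧ ¬y = 1 ∧ 0 = 0
¬((x ⊃ y) ∧ ¬y) = ¬0 = 1
¬((x ⊃ y) ∧ ¬y) ⊃ ¬((x ⊃ y) ⊃ x) = 1 ⊃ 0 = 0
¬((x ⊃ y) ⊃ x) ⊃ (¬((x ⊃ y) ∧ ¬y) ⊃ ¬((x ⊃ y) ⊃ x)) = 0 ⊃ 0 = 1
and checking the remaining 48 assignments likewise gives ≥ 1 in every case.

Yes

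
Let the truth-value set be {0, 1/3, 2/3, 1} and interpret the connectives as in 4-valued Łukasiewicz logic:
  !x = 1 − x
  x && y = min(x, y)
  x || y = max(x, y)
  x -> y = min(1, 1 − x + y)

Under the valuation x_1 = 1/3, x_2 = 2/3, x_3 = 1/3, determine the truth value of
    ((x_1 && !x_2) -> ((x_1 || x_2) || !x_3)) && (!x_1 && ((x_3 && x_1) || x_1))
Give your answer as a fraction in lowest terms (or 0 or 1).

1/3

!x_2 = !2/3 = 1/3
x_1 && !x_2 = 1/3 && 1/3 = 1/3
x_1 || x_2 = 1/3 || 2/3 = 2/3
!x_3 = !1/3 = 2/3
(x_1 || x_2) || !x_3 = 2/3 || 2/3 = 2/3
(x_1 && !x_2) -> ((x_1 || x_2) || !x_3) = 1/3 -> 2/3 = 1
!x_1 = !1/3 = 2/3
x_3 && x_1 = 1/3 && 1/3 = 1/3
(x_3 && x_1) || x_1 = 1/3 || 1/3 = 1/3
!x_1 && ((x_3 && x_1) || x_1) = 2/3 && 1/3 = 1/3
((x_1 && !x_2) -> ((x_1 || x_2) || !x_3)) && (!x_1 && ((x_3 && x_1) || x_1)) = 1 && 1/3 = 1/3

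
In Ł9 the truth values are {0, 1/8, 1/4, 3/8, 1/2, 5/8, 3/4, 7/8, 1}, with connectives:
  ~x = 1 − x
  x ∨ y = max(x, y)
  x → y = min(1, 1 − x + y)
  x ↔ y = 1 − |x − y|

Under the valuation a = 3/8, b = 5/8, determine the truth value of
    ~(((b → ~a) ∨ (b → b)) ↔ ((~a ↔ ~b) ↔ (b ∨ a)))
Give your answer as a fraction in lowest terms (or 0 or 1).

1/8

~a = ~3/8 = 5/8
b → ~a = 5/8 → 5/8 = 1
b → b = 5/8 → 5/8 = 1
(b → ~a) ∨ (b → b) = 1 ∨ 1 = 1
~a = ~3/8 = 5/8
~b = ~5/8 = 3/8
~a ↔ ~b = 5/8 ↔ 3/8 = 3/4
b ∨ a = 5/8 ∨ 3/8 = 5/8
(~a ↔ ~b) ↔ (b ∨ a) = 3/4 ↔ 5/8 = 7/8
((b → ~a) ∨ (b → b)) ↔ ((~a ↔ ~b) ↔ (b ∨ a)) = 1 ↔ 7/8 = 7/8
~(((b → ~a) ∨ (b → b)) ↔ ((~a ↔ ~b) ↔ (b ∨ a))) = ~7/8 = 1/8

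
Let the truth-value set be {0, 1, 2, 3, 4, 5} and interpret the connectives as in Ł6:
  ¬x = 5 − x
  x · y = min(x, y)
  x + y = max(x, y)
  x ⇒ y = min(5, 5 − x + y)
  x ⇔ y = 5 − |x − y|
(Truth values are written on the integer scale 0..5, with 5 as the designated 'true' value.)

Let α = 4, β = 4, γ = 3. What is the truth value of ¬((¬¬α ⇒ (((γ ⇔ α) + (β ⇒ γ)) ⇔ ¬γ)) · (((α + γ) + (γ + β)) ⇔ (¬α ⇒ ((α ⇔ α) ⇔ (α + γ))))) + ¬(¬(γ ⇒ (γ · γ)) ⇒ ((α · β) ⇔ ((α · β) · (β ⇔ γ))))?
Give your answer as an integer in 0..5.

1

¬α = ¬4 = 1
¬¬α = ¬1 = 4
γ ⇔ α = 3 ⇔ 4 = 4
β ⇒ γ = 4 ⇒ 3 = 4
(γ ⇔ α) + (β ⇒ γ) = 4 + 4 = 4
¬γ = ¬3 = 2
((γ ⇔ α) + (β ⇒ γ)) ⇔ ¬γ = 4 ⇔ 2 = 3
¬¬α ⇒ (((γ ⇔ α) + (β ⇒ γ)) ⇔ ¬γ) = 4 ⇒ 3 = 4
α + γ = 4 + 3 = 4
γ + β = 3 + 4 = 4
(α + γ) + (γ + β) = 4 + 4 = 4
¬α = ¬4 = 1
α ⇔ α = 4 ⇔ 4 = 5
α + γ = 4 + 3 = 4
(α ⇔ α) ⇔ (α + γ) = 5 ⇔ 4 = 4
¬α ⇒ ((α ⇔ α) ⇔ (α + γ)) = 1 ⇒ 4 = 5
((α + γ) + (γ + β)) ⇔ (¬α ⇒ ((α ⇔ α) ⇔ (α + γ))) = 4 ⇔ 5 = 4
(¬¬α ⇒ (((γ ⇔ α) + (β ⇒ γ)) ⇔ ¬γ)) · (((α + γ) + (γ + β)) ⇔ (¬α ⇒ ((α ⇔ α) ⇔ (α + γ)))) = 4 · 4 = 4
¬((¬¬α ⇒ (((γ ⇔ α) + (β ⇒ γ)) ⇔ ¬γ)) · (((α + γ) + (γ + β)) ⇔ (¬α ⇒ ((α ⇔ α) ⇔ (α + γ))))) = ¬4 = 1
γ · γ = 3 · 3 = 3
γ ⇒ (γ · γ) = 3 ⇒ 3 = 5
¬(γ ⇒ (γ · γ)) = ¬5 = 0
α · β = 4 · 4 = 4
α · β = 4 · 4 = 4
β ⇔ γ = 4 ⇔ 3 = 4
(α · β) · (β ⇔ γ) = 4 · 4 = 4
(α · β) ⇔ ((α · β) · (β ⇔ γ)) = 4 ⇔ 4 = 5
¬(γ ⇒ (γ · γ)) ⇒ ((α · β) ⇔ ((α · β) · (β ⇔ γ))) = 0 ⇒ 5 = 5
¬(¬(γ ⇒ (γ · γ)) ⇒ ((α · β) ⇔ ((α · β) · (β ⇔ γ)))) = ¬5 = 0
¬((¬¬α ⇒ (((γ ⇔ α) + (β ⇒ γ)) ⇔ ¬γ)) · (((α + γ) + (γ + β)) ⇔ (¬α ⇒ ((α ⇔ α) ⇔ (α + γ))))) + ¬(¬(γ ⇒ (γ · γ)) ⇒ ((α · β) ⇔ ((α · β) · (β ⇔ γ)))) = 1 + 0 = 1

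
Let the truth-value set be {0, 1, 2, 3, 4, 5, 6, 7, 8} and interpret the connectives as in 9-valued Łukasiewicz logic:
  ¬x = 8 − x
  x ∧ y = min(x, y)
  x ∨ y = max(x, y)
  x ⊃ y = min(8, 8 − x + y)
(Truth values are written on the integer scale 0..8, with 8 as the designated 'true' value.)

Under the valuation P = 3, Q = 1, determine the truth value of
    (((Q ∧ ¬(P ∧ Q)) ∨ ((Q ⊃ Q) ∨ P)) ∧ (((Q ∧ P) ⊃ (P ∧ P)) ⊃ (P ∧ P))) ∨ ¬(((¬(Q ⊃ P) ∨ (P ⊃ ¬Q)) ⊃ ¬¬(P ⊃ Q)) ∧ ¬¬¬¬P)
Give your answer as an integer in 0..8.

P ∧ Q = 3 ∧ 1 = 1
¬(P ∧ Q) = ¬1 = 7
Q ∧ ¬(P ∧ Q) = 1 ∧ 7 = 1
Q ⊃ Q = 1 ⊃ 1 = 8
(Q ⊃ Q) ∨ P = 8 ∨ 3 = 8
(Q ∧ ¬(P ∧ Q)) ∨ ((Q ⊃ Q) ∨ P) = 1 ∨ 8 = 8
Q ∧ P = 1 ∧ 3 = 1
P ∧ P = 3 ∧ 3 = 3
(Q ∧ P) ⊃ (P ∧ P) = 1 ⊃ 3 = 8
P ∧ P = 3 ∧ 3 = 3
((Q ∧ P) ⊃ (P ∧ P)) ⊃ (P ∧ P) = 8 ⊃ 3 = 3
((Q ∧ ¬(P ∧ Q)) ∨ ((Q ⊃ Q) ∨ P)) ∧ (((Q ∧ P) ⊃ (P ∧ P)) ⊃ (P ∧ P)) = 8 ∧ 3 = 3
Q ⊃ P = 1 ⊃ 3 = 8
¬(Q ⊃ P) = ¬8 = 0
¬Q = ¬1 = 7
P ⊃ ¬Q = 3 ⊃ 7 = 8
¬(Q ⊃ P) ∨ (P ⊃ ¬Q) = 0 ∨ 8 = 8
P ⊃ Q = 3 ⊃ 1 = 6
¬(P ⊃ Q) = ¬6 = 2
¬¬(P ⊃ Q) = ¬2 = 6
(¬(Q ⊃ P) ∨ (P ⊃ ¬Q)) ⊃ ¬¬(P ⊃ Q) = 8 ⊃ 6 = 6
¬P = ¬3 = 5
¬¬P = ¬5 = 3
¬¬¬P = ¬3 = 5
¬¬¬¬P = ¬5 = 3
((¬(Q ⊃ P) ∨ (P ⊃ ¬Q)) ⊃ ¬¬(P ⊃ Q)) ∧ ¬¬¬¬P = 6 ∧ 3 = 3
¬(((¬(Q ⊃ P) ∨ (P ⊃ ¬Q)) ⊃ ¬¬(P ⊃ Q)) ∧ ¬¬¬¬P) = ¬3 = 5
(((Q ∧ ¬(P ∧ Q)) ∨ ((Q ⊃ Q) ∨ P)) ∧ (((Q ∧ P) ⊃ (P ∧ P)) ⊃ (P ∧ P))) ∨ ¬(((¬(Q ⊃ P) ∨ (P ⊃ ¬Q)) ⊃ ¬¬(P ⊃ Q)) ∧ ¬¬¬¬P) = 3 ∨ 5 = 5

5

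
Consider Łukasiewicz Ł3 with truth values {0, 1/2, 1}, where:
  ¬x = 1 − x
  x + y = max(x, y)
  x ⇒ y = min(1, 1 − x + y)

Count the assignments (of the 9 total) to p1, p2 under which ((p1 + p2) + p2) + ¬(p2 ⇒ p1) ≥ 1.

p1 = 0, p2 = 0 ↦ 0  <
p1 = 0, p2 = 1/2 ↦ 1/2  <
p1 = 0, p2 = 1 ↦ 1  ≥
p1 = 1/2, p2 = 0 ↦ 1/2  <
p1 = 1/2, p2 = 1/2 ↦ 1/2  <
p1 = 1/2, p2 = 1 ↦ 1  ≥
p1 = 1, p2 = 0 ↦ 1  ≥
p1 = 1, p2 = 1/2 ↦ 1  ≥
p1 = 1, p2 = 1 ↦ 1  ≥
So 5 of the 9 assignments meet the threshold.

5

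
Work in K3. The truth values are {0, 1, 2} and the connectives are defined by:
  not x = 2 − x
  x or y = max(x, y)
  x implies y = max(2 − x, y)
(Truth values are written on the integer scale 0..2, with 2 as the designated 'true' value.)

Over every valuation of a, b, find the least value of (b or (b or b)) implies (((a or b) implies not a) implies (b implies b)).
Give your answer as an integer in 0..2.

Take a = 0, b = 1:
b or b = 1 or 1 = 1
b or (b or b) = 1 or 1 = 1
a or b = 0 or 1 = 1
not a = not 0 = 2
(a or b) implies not a = 1 implies 2 = 2
b implies b = 1 implies 1 = 1
((a or b) implies not a) implies (b implies b) = 2 implies 1 = 1
(b or (b or b)) implies (((a or b) implies not a) implies (b implies b)) = 1 implies 1 = 1
No assignment yields a value below 1, so this is the minimum.

1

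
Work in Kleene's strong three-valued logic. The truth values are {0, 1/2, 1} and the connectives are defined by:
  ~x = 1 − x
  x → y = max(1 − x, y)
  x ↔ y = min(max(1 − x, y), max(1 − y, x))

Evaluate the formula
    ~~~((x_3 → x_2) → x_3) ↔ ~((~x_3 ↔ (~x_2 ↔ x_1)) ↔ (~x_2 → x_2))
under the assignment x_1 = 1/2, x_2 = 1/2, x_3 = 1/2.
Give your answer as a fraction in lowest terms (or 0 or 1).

1/2

x_3 → x_2 = 1/2 → 1/2 = 1/2
(x_3 → x_2) → x_3 = 1/2 → 1/2 = 1/2
~((x_3 → x_2) → x_3) = ~1/2 = 1/2
~~((x_3 → x_2) → x_3) = ~1/2 = 1/2
~~~((x_3 → x_2) → x_3) = ~1/2 = 1/2
~x_3 = ~1/2 = 1/2
~x_2 = ~1/2 = 1/2
~x_2 ↔ x_1 = 1/2 ↔ 1/2 = 1/2
~x_3 ↔ (~x_2 ↔ x_1) = 1/2 ↔ 1/2 = 1/2
~x_2 = ~1/2 = 1/2
~x_2 → x_2 = 1/2 → 1/2 = 1/2
(~x_3 ↔ (~x_2 ↔ x_1)) ↔ (~x_2 → x_2) = 1/2 ↔ 1/2 = 1/2
~((~x_3 ↔ (~x_2 ↔ x_1)) ↔ (~x_2 → x_2)) = ~1/2 = 1/2
~~~((x_3 → x_2) → x_3) ↔ ~((~x_3 ↔ (~x_2 ↔ x_1)) ↔ (~x_2 → x_2)) = 1/2 ↔ 1/2 = 1/2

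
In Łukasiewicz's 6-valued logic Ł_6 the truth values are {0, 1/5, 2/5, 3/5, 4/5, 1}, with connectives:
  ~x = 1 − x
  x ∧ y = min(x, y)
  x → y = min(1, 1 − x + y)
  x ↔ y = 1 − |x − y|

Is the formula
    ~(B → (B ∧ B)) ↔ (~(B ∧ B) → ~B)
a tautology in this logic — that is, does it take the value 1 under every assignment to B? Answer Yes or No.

No

Counterexample: take B = 0.
B ∧ B = 0 ∧ 0 = 0
B → (B ∧ B) = 0 → 0 = 1
~(B → (B ∧ B)) = ~1 = 0
~(B ∧ B) = ~0 = 1
~B = ~0 = 1
~(B ∧ B) → ~B = 1 → 1 = 1
~(B → (B ∧ B)) ↔ (~(B ∧ B) → ~B) = 0 ↔ 1 = 0
This gives 0 ≠ 1.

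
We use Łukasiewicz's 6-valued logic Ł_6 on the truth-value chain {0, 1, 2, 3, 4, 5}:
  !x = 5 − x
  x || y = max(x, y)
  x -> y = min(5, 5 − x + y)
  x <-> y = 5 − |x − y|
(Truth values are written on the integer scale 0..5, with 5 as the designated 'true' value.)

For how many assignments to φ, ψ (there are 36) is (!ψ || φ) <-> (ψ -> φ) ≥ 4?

value 5: 20 assignments (counts)
value 4: 12 assignments (counts)
value 3: 4 assignments
So 32 of the 36 assignments meet the threshold.

32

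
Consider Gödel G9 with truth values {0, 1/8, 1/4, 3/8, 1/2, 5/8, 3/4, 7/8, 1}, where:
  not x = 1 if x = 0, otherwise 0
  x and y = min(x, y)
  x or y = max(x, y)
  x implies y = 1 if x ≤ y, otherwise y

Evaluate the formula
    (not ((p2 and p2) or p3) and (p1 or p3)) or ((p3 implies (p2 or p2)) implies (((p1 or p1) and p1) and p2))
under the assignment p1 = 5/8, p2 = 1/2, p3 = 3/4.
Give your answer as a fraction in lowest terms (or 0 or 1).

p2 and p2 = 1/2 and 1/2 = 1/2
(p2 and p2) or p3 = 1/2 or 3/4 = 3/4
not ((p2 and p2) or p3) = not 3/4 = 0
p1 or p3 = 5/8 or 3/4 = 3/4
not ((p2 and p2) or p3) and (p1 or p3) = 0 and 3/4 = 0
p2 or p2 = 1/2 or 1/2 = 1/2
p3 implies (p2 or p2) = 3/4 implies 1/2 = 1/2
p1 or p1 = 5/8 or 5/8 = 5/8
(p1 or p1) and p1 = 5/8 and 5/8 = 5/8
((p1 or p1) and p1) and p2 = 5/8 and 1/2 = 1/2
(p3 implies (p2 or p2)) implies (((p1 or p1) and p1) and p2) = 1/2 implies 1/2 = 1
(not ((p2 and p2) or p3) and (p1 or p3)) or ((p3 implies (p2 or p2)) implies (((p1 or p1) and p1) and p2)) = 0 or 1 = 1

1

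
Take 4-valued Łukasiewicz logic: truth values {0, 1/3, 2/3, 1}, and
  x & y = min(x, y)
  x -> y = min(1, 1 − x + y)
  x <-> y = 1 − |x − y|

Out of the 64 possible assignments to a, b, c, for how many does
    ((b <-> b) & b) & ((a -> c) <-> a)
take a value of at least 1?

value 1: 2 assignments (counts)
value 2/3: 12 assignments
value 1/3: 19 assignments
value 0: 31 assignments
So 2 of the 64 assignments meet the threshold.

2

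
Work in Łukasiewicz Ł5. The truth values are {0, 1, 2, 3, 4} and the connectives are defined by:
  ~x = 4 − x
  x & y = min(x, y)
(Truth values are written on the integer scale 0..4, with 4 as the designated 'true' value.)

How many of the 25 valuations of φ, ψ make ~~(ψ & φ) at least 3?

value 4: 1 assignment (counts)
value 3: 3 assignments (counts)
value 2: 5 assignments
value 1: 7 assignments
value 0: 9 assignments
So 4 of the 25 assignments meet the threshold.

4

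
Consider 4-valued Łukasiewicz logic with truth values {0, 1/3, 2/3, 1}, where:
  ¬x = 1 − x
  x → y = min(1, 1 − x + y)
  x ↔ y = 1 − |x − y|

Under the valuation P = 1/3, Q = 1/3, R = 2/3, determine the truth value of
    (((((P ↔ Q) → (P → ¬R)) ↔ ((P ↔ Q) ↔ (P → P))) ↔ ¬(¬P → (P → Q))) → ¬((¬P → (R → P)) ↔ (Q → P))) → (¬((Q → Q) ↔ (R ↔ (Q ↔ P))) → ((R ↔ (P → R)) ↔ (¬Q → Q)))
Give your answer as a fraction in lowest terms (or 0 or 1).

P ↔ Q = 1/3 ↔ 1/3 = 1
¬R = ¬2/3 = 1/3
P → ¬R = 1/3 → 1/3 = 1
(P ↔ Q) → (P → ¬R) = 1 → 1 = 1
P ↔ Q = 1/3 ↔ 1/3 = 1
P → P = 1/3 → 1/3 = 1
(P ↔ Q) ↔ (P → P) = 1 ↔ 1 = 1
((P ↔ Q) → (P → ¬R)) ↔ ((P ↔ Q) ↔ (P → P)) = 1 ↔ 1 = 1
¬P = ¬1/3 = 2/3
P → Q = 1/3 → 1/3 = 1
¬P → (P → Q) = 2/3 → 1 = 1
¬(¬P → (P → Q)) = ¬1 = 0
(((P ↔ Q) → (P → ¬R)) ↔ ((P ↔ Q) ↔ (P → P))) ↔ ¬(¬P → (P → Q)) = 1 ↔ 0 = 0
¬P = ¬1/3 = 2/3
R → P = 2/3 → 1/3 = 2/3
¬P → (R → P) = 2/3 → 2/3 = 1
Q → P = 1/3 → 1/3 = 1
(¬P → (R → P)) ↔ (Q → P) = 1 ↔ 1 = 1
¬((¬P → (R → P)) ↔ (Q → P)) = ¬1 = 0
((((P ↔ Q) → (P → ¬R)) ↔ ((P ↔ Q) ↔ (P → P))) ↔ ¬(¬P → (P → Q))) → ¬((¬P → (R → P)) ↔ (Q → P)) = 0 → 0 = 1
Q → Q = 1/3 → 1/3 = 1
Q ↔ P = 1/3 ↔ 1/3 = 1
R ↔ (Q ↔ P) = 2/3 ↔ 1 = 2/3
(Q → Q) ↔ (R ↔ (Q ↔ P)) = 1 ↔ 2/3 = 2/3
¬((Q → Q) ↔ (R ↔ (Q ↔ P))) = ¬2/3 = 1/3
P → R = 1/3 → 2/3 = 1
R ↔ (P → R) = 2/3 ↔ 1 = 2/3
¬Q = ¬1/3 = 2/3
¬Q → Q = 2/3 → 1/3 = 2/3
(R ↔ (P → R)) ↔ (¬Q → Q) = 2/3 ↔ 2/3 = 1
¬((Q → Q) ↔ (R ↔ (Q ↔ P))) → ((R ↔ (P → R)) ↔ (¬Q → Q)) = 1/3 → 1 = 1
(((((P ↔ Q) → (P → ¬R)) ↔ ((P ↔ Q) ↔ (P → P))) ↔ ¬(¬P → (P → Q))) → ¬((¬P → (R → P)) ↔ (Q → P))) → (¬((Q → Q) ↔ (R ↔ (Q ↔ P))) → ((R ↔ (P → R)) ↔ (¬Q → Q))) = 1 → 1 = 1

1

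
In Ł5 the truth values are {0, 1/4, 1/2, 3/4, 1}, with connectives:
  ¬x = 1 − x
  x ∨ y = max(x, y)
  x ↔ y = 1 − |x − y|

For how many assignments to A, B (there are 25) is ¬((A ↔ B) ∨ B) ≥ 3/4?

value 1: 1 assignment (counts)
value 3/4: 2 assignments (counts)
value 1/2: 4 assignments
value 1/4: 9 assignments
value 0: 9 assignments
So 3 of the 25 assignments meet the threshold.

3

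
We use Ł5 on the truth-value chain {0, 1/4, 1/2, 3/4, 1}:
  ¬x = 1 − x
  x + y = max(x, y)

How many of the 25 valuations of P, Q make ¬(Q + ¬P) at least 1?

1

value 1: 1 assignment (counts)
value 3/4: 3 assignments
value 1/2: 5 assignments
value 1/4: 7 assignments
value 0: 9 assignments
So 1 of the 25 assignments meets the threshold.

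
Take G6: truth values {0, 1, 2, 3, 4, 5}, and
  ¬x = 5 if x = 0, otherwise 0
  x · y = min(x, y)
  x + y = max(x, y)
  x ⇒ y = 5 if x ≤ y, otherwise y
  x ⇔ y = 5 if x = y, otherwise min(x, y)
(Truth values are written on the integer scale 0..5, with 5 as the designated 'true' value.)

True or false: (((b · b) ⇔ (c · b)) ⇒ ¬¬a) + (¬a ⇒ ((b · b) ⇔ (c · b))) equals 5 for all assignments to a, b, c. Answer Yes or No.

No

Counterexample: take a = 0, b = 2, c = 1.
b · b = 2 · 2 = 2
c · b = 1 · 2 = 1
(b · b) ⇔ (c · b) = 2 ⇔ 1 = 1
¬a = ¬0 = 5
¬¬a = ¬5 = 0
((b · b) ⇔ (c · b)) ⇒ ¬¬a = 1 ⇒ 0 = 0
¬a = ¬0 = 5
b · b = 2 · 2 = 2
c · b = 1 · 2 = 1
(b · b) ⇔ (c · b) = 2 ⇔ 1 = 1
¬a ⇒ ((b · b) ⇔ (c · b)) = 5 ⇒ 1 = 1
(((b · b) ⇔ (c · b)) ⇒ ¬¬a) + (¬a ⇒ ((b · b) ⇔ (c · b))) = 0 + 1 = 1
This gives 1 ≠ 5.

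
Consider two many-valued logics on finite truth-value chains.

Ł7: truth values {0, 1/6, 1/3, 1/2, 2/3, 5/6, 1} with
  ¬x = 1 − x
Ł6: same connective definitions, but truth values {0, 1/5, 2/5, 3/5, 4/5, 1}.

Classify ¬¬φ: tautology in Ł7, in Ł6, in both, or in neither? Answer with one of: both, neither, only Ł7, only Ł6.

In Ł7: at φ = 0 the value is 0 — not a tautology.
In Ł6: at φ = 0 the value is 0 — not a tautology.

neither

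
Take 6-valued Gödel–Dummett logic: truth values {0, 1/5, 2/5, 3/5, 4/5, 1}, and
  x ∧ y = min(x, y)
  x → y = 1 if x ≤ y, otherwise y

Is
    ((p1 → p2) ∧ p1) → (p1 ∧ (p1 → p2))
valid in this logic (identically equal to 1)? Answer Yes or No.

Yes

At p1 = 0, p2 = 1/5, for instance:
p1 → p2 = 0 → 1/5 = 1
(p1 → p2) ∧ p1 = 1 ∧ 0 = 0
p1 ∧ (p1 → p2) = 0 ∧ 1 = 0
((p1 → p2) ∧ p1) → (p1 ∧ (p1 → p2)) = 0 → 0 = 1
and checking the remaining 35 assignments likewise gives ≥ 1 in every case.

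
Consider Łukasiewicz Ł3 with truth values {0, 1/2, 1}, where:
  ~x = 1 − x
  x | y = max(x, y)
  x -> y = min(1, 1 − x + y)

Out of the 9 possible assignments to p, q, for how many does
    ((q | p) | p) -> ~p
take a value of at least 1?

p = 0, q = 0 ↦ 1  ≥
p = 0, q = 1/2 ↦ 1  ≥
p = 0, q = 1 ↦ 1  ≥
p = 1/2, q = 0 ↦ 1  ≥
p = 1/2, q = 1/2 ↦ 1  ≥
p = 1/2, q = 1 ↦ 1/2  <
p = 1, q = 0 ↦ 0  <
p = 1, q = 1/2 ↦ 0  <
p = 1, q = 1 ↦ 0  <
So 5 of the 9 assignments meet the threshold.

5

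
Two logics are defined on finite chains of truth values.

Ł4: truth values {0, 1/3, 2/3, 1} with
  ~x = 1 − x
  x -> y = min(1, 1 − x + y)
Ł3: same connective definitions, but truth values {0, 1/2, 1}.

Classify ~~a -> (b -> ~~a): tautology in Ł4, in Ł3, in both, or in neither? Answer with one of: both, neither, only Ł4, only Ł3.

both

In Ł4: every assignment gives 1 — tautology.
In Ł3: every assignment gives 1 — tautology.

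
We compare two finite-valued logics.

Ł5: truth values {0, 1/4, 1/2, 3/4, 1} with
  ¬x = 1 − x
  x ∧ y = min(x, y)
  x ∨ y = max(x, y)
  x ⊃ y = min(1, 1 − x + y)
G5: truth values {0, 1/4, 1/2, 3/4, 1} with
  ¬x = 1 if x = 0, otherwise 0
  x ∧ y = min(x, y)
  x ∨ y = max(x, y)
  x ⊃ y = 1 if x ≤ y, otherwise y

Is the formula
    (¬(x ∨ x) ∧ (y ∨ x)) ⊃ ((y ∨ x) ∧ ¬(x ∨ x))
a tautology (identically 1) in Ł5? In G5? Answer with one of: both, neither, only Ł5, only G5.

In Ł5: every assignment gives 1 — tautology.
In G5: every assignment gives 1 — tautology.

both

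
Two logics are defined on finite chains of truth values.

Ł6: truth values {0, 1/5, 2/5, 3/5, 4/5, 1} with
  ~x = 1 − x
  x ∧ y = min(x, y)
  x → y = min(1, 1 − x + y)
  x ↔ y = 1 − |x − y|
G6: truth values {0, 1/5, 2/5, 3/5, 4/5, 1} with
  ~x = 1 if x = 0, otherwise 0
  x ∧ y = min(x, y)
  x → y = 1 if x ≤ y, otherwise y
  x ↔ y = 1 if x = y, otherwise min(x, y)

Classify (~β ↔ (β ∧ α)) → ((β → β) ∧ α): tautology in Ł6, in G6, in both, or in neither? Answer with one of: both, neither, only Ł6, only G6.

neither

In Ł6: at α = 0, β = 1/5 the value is 4/5 — not a tautology.
In G6: at α = 0, β = 1/5 the value is 0 — not a tautology.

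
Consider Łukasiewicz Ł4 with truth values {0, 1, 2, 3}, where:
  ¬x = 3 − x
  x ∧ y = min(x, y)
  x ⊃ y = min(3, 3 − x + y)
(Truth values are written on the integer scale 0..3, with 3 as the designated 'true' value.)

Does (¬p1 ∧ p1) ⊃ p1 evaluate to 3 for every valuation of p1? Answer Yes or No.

Yes

p1 = 0 ↦ 3
p1 = 1 ↦ 3
p1 = 2 ↦ 3
p1 = 3 ↦ 3
Every assignment gives a value ≥ 3.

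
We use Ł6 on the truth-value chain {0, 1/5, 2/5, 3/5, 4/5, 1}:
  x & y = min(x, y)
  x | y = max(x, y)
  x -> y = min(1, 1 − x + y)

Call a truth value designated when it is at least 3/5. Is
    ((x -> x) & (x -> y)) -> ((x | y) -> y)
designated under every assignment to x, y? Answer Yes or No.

At x = 2/5, y = 3/5, for instance:
x -> x = 2/5 -> 2/5 = 1
x -> y = 2/5 -> 3/5 = 1
(x -> x) & (x -> y) = 1 & 1 = 1
x | y = 2/5 | 3/5 = 3/5
(x | y) -> y = 3/5 -> 3/5 = 1
((x -> x) & (x -> y)) -> ((x | y) -> y) = 1 -> 1 = 1
and checking the remaining 35 assignments likewise gives ≥ 3/5 in every case.

Yes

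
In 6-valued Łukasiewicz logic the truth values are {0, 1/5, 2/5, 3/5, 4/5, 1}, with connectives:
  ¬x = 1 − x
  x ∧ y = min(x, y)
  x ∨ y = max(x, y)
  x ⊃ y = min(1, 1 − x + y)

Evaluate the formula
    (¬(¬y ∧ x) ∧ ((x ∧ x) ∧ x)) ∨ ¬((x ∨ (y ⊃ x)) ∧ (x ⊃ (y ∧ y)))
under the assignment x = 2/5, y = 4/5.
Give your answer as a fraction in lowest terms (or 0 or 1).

¬y = ¬4/5 = 1/5
¬y ∧ x = 1/5 ∧ 2/5 = 1/5
¬(¬y ∧ x) = ¬1/5 = 4/5
x ∧ x = 2/5 ∧ 2/5 = 2/5
(x ∧ x) ∧ x = 2/5 ∧ 2/5 = 2/5
¬(¬y ∧ x) ∧ ((x ∧ x) ∧ x) = 4/5 ∧ 2/5 = 2/5
y ⊃ x = 4/5 ⊃ 2/5 = 3/5
x ∨ (y ⊃ x) = 2/5 ∨ 3/5 = 3/5
y ∧ y = 4/5 ∧ 4/5 = 4/5
x ⊃ (y ∧ y) = 2/5 ⊃ 4/5 = 1
(x ∨ (y ⊃ x)) ∧ (x ⊃ (y ∧ y)) = 3/5 ∧ 1 = 3/5
¬((x ∨ (y ⊃ x)) ∧ (x ⊃ (y ∧ y))) = ¬3/5 = 2/5
(¬(¬y ∧ x) ∧ ((x ∧ x) ∧ x)) ∨ ¬((x ∨ (y ⊃ x)) ∧ (x ⊃ (y ∧ y))) = 2/5 ∨ 2/5 = 2/5

2/5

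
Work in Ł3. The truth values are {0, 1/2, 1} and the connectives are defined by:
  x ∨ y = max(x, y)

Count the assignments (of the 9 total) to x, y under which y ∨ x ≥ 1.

5

x = 0, y = 0 ↦ 0  <
x = 0, y = 1/2 ↦ 1/2  <
x = 0, y = 1 ↦ 1  ≥
x = 1/2, y = 0 ↦ 1/2  <
x = 1/2, y = 1/2 ↦ 1/2  <
x = 1/2, y = 1 ↦ 1  ≥
x = 1, y = 0 ↦ 1  ≥
x = 1, y = 1/2 ↦ 1  ≥
x = 1, y = 1 ↦ 1  ≥
So 5 of the 9 assignments meet the threshold.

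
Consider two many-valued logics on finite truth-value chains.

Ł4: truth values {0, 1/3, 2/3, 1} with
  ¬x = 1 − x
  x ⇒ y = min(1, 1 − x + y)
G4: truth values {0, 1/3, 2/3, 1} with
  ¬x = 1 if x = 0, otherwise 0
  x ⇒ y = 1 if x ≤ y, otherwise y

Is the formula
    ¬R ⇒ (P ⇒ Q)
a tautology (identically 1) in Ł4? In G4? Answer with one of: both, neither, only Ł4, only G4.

neither

In Ł4: at P = 1/3, Q = 0, R = 0 the value is 2/3 — not a tautology.
In G4: at P = 1/3, Q = 0, R = 0 the value is 0 — not a tautology.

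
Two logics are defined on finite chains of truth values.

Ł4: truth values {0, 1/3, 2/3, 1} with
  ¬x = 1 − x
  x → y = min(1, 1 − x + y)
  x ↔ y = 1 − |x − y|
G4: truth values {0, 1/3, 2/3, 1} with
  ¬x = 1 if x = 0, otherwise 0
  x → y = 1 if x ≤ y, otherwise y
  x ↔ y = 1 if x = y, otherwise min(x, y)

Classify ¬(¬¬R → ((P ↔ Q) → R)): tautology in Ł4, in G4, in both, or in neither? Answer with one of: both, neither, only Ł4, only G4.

neither

In Ł4: at P = 0, Q = 0, R = 0 the value is 0 — not a tautology.
In G4: at P = 0, Q = 0, R = 0 the value is 0 — not a tautology.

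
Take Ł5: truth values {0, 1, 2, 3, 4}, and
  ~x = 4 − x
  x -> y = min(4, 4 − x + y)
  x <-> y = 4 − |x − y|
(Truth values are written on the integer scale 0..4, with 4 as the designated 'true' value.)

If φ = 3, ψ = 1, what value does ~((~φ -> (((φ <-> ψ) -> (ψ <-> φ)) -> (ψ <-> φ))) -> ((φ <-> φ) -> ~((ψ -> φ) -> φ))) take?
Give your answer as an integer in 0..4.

3

~φ = ~3 = 1
φ <-> ψ = 3 <-> 1 = 2
ψ <-> φ = 1 <-> 3 = 2
(φ <-> ψ) -> (ψ <-> φ) = 2 -> 2 = 4
ψ <-> φ = 1 <-> 3 = 2
((φ <-> ψ) -> (ψ <-> φ)) -> (ψ <-> φ) = 4 -> 2 = 2
~φ -> (((φ <-> ψ) -> (ψ <-> φ)) -> (ψ <-> φ)) = 1 -> 2 = 4
φ <-> φ = 3 <-> 3 = 4
ψ -> φ = 1 -> 3 = 4
(ψ -> φ) -> φ = 4 -> 3 = 3
~((ψ -> φ) -> φ) = ~3 = 1
(φ <-> φ) -> ~((ψ -> φ) -> φ) = 4 -> 1 = 1
(~φ -> (((φ <-> ψ) -> (ψ <-> φ)) -> (ψ <-> φ))) -> ((φ <-> φ) -> ~((ψ -> φ) -> φ)) = 4 -> 1 = 1
~((~φ -> (((φ <-> ψ) -> (ψ <-> φ)) -> (ψ <-> φ))) -> ((φ <-> φ) -> ~((ψ -> φ) -> φ))) = ~1 = 3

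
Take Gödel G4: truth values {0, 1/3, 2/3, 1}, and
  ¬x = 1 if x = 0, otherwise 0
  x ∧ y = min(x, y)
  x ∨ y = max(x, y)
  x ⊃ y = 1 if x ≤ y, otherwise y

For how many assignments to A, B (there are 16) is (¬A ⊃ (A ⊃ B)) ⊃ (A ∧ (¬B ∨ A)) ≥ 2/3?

A = 0, B = 0 ↦ 0  <
A = 0, B = 1/3 ↦ 0  <
A = 0, B = 2/3 ↦ 0  <
A = 0, B = 1 ↦ 0  <
A = 1/3, B = 0 ↦ 1/3  <
A = 1/3, B = 1/3 ↦ 1/3  <
A = 1/3, B = 2/3 ↦ 1/3  <
A = 1/3, B = 1 ↦ 1/3  <
A = 2/3, B = 0 ↦ 2/3  ≥
A = 2/3, B = 1/3 ↦ 2/3  ≥
A = 2/3, B = 2/3 ↦ 2/3  ≥
A = 2/3, B = 1 ↦ 2/3  ≥
A = 1, B = 0 ↦ 1  ≥
A = 1, B = 1/3 ↦ 1  ≥
A = 1, B = 2/3 ↦ 1  ≥
A = 1, B = 1 ↦ 1  ≥
So 8 of the 16 assignments meet the threshold.

8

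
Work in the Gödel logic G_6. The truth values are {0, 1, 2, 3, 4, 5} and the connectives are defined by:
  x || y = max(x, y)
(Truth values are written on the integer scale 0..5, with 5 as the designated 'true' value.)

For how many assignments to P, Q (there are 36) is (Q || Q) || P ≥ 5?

11

value 5: 11 assignments (counts)
value 4: 9 assignments
value 3: 7 assignments
value 2: 5 assignments
value 1: 3 assignments
value 0: 1 assignment
So 11 of the 36 assignments meet the threshold.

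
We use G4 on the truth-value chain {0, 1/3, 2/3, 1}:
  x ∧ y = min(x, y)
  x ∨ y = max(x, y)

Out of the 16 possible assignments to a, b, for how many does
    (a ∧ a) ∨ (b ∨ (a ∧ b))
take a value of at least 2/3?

12

a = 0, b = 0 ↦ 0  <
a = 0, b = 1/3 ↦ 1/3  <
a = 0, b = 2/3 ↦ 2/3  ≥
a = 0, b = 1 ↦ 1  ≥
a = 1/3, b = 0 ↦ 1/3  <
a = 1/3, b = 1/3 ↦ 1/3  <
a = 1/3, b = 2/3 ↦ 2/3  ≥
a = 1/3, b = 1 ↦ 1  ≥
a = 2/3, b = 0 ↦ 2/3  ≥
a = 2/3, b = 1/3 ↦ 2/3  ≥
a = 2/3, b = 2/3 ↦ 2/3  ≥
a = 2/3, b = 1 ↦ 1  ≥
a = 1, b = 0 ↦ 1  ≥
a = 1, b = 1/3 ↦ 1  ≥
a = 1, b = 2/3 ↦ 1  ≥
a = 1, b = 1 ↦ 1  ≥
So 12 of the 16 assignments meet the threshold.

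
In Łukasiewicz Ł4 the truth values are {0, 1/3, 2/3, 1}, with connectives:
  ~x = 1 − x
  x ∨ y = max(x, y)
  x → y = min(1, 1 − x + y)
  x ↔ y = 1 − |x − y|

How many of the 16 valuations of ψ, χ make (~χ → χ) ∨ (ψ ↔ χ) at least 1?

10

ψ = 0, χ = 0 ↦ 1  ≥
ψ = 0, χ = 1/3 ↦ 2/3  <
ψ = 0, χ = 2/3 ↦ 1  ≥
ψ = 0, χ = 1 ↦ 1  ≥
ψ = 1/3, χ = 0 ↦ 2/3  <
ψ = 1/3, χ = 1/3 ↦ 1  ≥
ψ = 1/3, χ = 2/3 ↦ 1  ≥
ψ = 1/3, χ = 1 ↦ 1  ≥
ψ = 2/3, χ = 0 ↦ 1/3  <
ψ = 2/3, χ = 1/3 ↦ 2/3  <
ψ = 2/3, χ = 2/3 ↦ 1  ≥
ψ = 2/3, χ = 1 ↦ 1  ≥
ψ = 1, χ = 0 ↦ 0  <
ψ = 1, χ = 1/3 ↦ 2/3  <
ψ = 1, χ = 2/3 ↦ 1  ≥
ψ = 1, χ = 1 ↦ 1  ≥
So 10 of the 16 assignments meet the threshold.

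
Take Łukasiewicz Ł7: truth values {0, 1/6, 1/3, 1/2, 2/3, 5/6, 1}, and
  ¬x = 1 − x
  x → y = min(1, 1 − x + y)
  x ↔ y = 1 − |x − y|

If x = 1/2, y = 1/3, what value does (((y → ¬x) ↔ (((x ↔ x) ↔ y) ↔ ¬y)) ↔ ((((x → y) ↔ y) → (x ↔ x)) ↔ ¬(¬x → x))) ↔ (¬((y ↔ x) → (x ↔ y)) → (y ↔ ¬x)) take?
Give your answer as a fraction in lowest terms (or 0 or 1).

¬x = ¬1/2 = 1/2
y → ¬x = 1/3 → 1/2 = 1
x ↔ x = 1/2 ↔ 1/2 = 1
(x ↔ x) ↔ y = 1 ↔ 1/3 = 1/3
¬y = ¬1/3 = 2/3
((x ↔ x) ↔ y) ↔ ¬y = 1/3 ↔ 2/3 = 2/3
(y → ¬x) ↔ (((x ↔ x) ↔ y) ↔ ¬y) = 1 ↔ 2/3 = 2/3
x → y = 1/2 → 1/3 = 5/6
(x → y) ↔ y = 5/6 ↔ 1/3 = 1/2
x ↔ x = 1/2 ↔ 1/2 = 1
((x → y) ↔ y) → (x ↔ x) = 1/2 → 1 = 1
¬x = ¬1/2 = 1/2
¬x → x = 1/2 → 1/2 = 1
¬(¬x → x) = ¬1 = 0
(((x → y) ↔ y) → (x ↔ x)) ↔ ¬(¬x → x) = 1 ↔ 0 = 0
((y → ¬x) ↔ (((x ↔ x) ↔ y) ↔ ¬y)) ↔ ((((x → y) ↔ y) → (x ↔ x)) ↔ ¬(¬x → x)) = 2/3 ↔ 0 = 1/3
y ↔ x = 1/3 ↔ 1/2 = 5/6
x ↔ y = 1/2 ↔ 1/3 = 5/6
(y ↔ x) → (x ↔ y) = 5/6 → 5/6 = 1
¬((y ↔ x) → (x ↔ y)) = ¬1 = 0
¬x = ¬1/2 = 1/2
y ↔ ¬x = 1/3 ↔ 1/2 = 5/6
¬((y ↔ x) → (x ↔ y)) → (y ↔ ¬x) = 0 → 5/6 = 1
(((y → ¬x) ↔ (((x ↔ x) ↔ y) ↔ ¬y)) ↔ ((((x → y) ↔ y) → (x ↔ x)) ↔ ¬(¬x → x))) ↔ (¬((y ↔ x) → (x ↔ y)) → (y ↔ ¬x)) = 1/3 ↔ 1 = 1/3

1/3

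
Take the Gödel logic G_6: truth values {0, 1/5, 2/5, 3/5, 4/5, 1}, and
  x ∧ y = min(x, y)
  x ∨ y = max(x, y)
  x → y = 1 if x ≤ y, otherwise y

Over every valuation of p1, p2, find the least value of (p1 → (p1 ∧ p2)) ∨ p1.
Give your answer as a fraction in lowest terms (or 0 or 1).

Take p1 = 1/5, p2 = 0:
p1 ∧ p2 = 1/5 ∧ 0 = 0
p1 → (p1 ∧ p2) = 1/5 → 0 = 0
(p1 → (p1 ∧ p2)) ∨ p1 = 0 ∨ 1/5 = 1/5
No assignment yields a value below 1/5, so this is the minimum.

1/5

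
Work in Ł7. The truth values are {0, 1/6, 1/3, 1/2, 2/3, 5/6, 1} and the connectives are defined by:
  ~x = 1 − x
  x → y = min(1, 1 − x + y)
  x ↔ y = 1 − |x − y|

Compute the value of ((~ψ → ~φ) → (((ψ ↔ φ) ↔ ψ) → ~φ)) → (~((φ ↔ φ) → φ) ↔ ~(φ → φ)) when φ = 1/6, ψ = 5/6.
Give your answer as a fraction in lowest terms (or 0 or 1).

~ψ = ~5/6 = 1/6
~φ = ~1/6 = 5/6
~ψ → ~φ = 1/6 → 5/6 = 1
ψ ↔ φ = 5/6 ↔ 1/6 = 1/3
(ψ ↔ φ) ↔ ψ = 1/3 ↔ 5/6 = 1/2
~φ = ~1/6 = 5/6
((ψ ↔ φ) ↔ ψ) → ~φ = 1/2 → 5/6 = 1
(~ψ → ~φ) → (((ψ ↔ φ) ↔ ψ) → ~φ) = 1 → 1 = 1
φ ↔ φ = 1/6 ↔ 1/6 = 1
(φ ↔ φ) → φ = 1 → 1/6 = 1/6
~((φ ↔ φ) → φ) = ~1/6 = 5/6
φ → φ = 1/6 → 1/6 = 1
~(φ → φ) = ~1 = 0
~((φ ↔ φ) → φ) ↔ ~(φ → φ) = 5/6 ↔ 0 = 1/6
((~ψ → ~φ) → (((ψ ↔ φ) ↔ ψ) → ~φ)) → (~((φ ↔ φ) → φ) ↔ ~(φ → φ)) = 1 → 1/6 = 1/6

1/6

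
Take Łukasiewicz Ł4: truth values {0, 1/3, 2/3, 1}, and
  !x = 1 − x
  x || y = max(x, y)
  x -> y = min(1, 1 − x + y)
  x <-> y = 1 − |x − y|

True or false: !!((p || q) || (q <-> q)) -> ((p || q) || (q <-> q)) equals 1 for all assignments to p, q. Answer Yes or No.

Yes

p = 0, q = 0 ↦ 1
p = 0, q = 1/3 ↦ 1
p = 0, q = 2/3 ↦ 1
p = 0, q = 1 ↦ 1
p = 1/3, q = 0 ↦ 1
p = 1/3, q = 1/3 ↦ 1
p = 1/3, q = 2/3 ↦ 1
p = 1/3, q = 1 ↦ 1
p = 2/3, q = 0 ↦ 1
p = 2/3, q = 1/3 ↦ 1
p = 2/3, q = 2/3 ↦ 1
p = 2/3, q = 1 ↦ 1
p = 1, q = 0 ↦ 1
p = 1, q = 1/3 ↦ 1
p = 1, q = 2/3 ↦ 1
p = 1, q = 1 ↦ 1
Every assignment gives a value ≥ 1.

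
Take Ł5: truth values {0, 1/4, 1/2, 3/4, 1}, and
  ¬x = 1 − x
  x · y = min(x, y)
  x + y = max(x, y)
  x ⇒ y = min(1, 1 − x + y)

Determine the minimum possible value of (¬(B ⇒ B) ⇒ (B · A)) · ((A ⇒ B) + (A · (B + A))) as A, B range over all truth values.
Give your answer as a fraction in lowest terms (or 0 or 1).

1/2

Take A = 1/2, B = 0:
B ⇒ B = 0 ⇒ 0 = 1
¬(B ⇒ B) = ¬1 = 0
B · A = 0 · 1/2 = 0
¬(B ⇒ B) ⇒ (B · A) = 0 ⇒ 0 = 1
A ⇒ B = 1/2 ⇒ 0 = 1/2
B + A = 0 + 1/2 = 1/2
A · (B + A) = 1/2 · 1/2 = 1/2
(A ⇒ B) + (A · (B + A)) = 1/2 + 1/2 = 1/2
(¬(B ⇒ B) ⇒ (B · A)) · ((A ⇒ B) + (A · (B + A))) = 1 · 1/2 = 1/2
No assignment yields a value below 1/2, so this is the minimum.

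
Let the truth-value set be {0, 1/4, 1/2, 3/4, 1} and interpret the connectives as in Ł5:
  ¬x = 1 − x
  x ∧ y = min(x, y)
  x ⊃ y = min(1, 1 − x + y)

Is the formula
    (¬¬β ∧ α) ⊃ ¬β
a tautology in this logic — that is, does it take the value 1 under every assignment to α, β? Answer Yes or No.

Counterexample: take α = 1/4, β = 1.
¬β = ¬1 = 0
¬¬β = ¬0 = 1
¬¬β ∧ α = 1 ∧ 1/4 = 1/4
¬β = ¬1 = 0
(¬¬β ∧ α) ⊃ ¬β = 1/4 ⊃ 0 = 3/4
This gives 3/4 ≠ 1.

No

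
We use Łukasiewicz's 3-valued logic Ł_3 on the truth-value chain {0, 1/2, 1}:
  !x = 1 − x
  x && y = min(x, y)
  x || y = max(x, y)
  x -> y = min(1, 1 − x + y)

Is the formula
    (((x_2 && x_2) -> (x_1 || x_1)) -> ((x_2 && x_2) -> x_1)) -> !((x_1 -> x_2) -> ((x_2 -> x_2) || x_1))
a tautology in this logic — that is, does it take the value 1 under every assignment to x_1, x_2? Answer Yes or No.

No

Counterexample: take x_1 = 0, x_2 = 0.
x_2 && x_2 = 0 && 0 = 0
x_1 || x_1 = 0 || 0 = 0
(x_2 && x_2) -> (x_1 || x_1) = 0 -> 0 = 1
x_2 && x_2 = 0 && 0 = 0
(x_2 && x_2) -> x_1 = 0 -> 0 = 1
((x_2 && x_2) -> (x_1 || x_1)) -> ((x_2 && x_2) -> x_1) = 1 -> 1 = 1
x_1 -> x_2 = 0 -> 0 = 1
x_2 -> x_2 = 0 -> 0 = 1
(x_2 -> x_2) || x_1 = 1 || 0 = 1
(x_1 -> x_2) -> ((x_2 -> x_2) || x_1) = 1 -> 1 = 1
!((x_1 -> x_2) -> ((x_2 -> x_2) || x_1)) = !1 = 0
(((x_2 && x_2) -> (x_1 || x_1)) -> ((x_2 && x_2) -> x_1)) -> !((x_1 -> x_2) -> ((x_2 -> x_2) || x_1)) = 1 -> 0 = 0
This gives 0 ≠ 1.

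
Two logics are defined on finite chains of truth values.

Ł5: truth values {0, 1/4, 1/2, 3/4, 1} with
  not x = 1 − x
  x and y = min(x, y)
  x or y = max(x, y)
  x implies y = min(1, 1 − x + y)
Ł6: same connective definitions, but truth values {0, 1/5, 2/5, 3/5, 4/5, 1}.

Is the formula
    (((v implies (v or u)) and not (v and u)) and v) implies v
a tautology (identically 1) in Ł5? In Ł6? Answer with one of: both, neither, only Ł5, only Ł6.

In Ł5: every assignment gives 1 — tautology.
In Ł6: every assignment gives 1 — tautology.

both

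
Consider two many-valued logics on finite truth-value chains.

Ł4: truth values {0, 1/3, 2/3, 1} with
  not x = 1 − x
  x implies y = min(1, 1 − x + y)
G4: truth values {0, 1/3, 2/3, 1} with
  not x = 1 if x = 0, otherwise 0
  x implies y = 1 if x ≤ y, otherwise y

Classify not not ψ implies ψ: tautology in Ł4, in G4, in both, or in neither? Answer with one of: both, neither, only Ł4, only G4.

only Ł4

In Ł4: every assignment gives 1 — tautology.
In G4: at ψ = 1/3 the value is 1/3 — not a tautology.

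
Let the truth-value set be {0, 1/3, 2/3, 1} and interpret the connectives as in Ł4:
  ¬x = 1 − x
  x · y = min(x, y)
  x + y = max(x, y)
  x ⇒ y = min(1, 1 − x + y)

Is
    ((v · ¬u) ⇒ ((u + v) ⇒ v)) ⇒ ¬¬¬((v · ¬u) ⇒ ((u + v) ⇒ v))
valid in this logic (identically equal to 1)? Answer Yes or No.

No

Counterexample: take u = 0, v = 0.
¬u = ¬0 = 1
v · ¬u = 0 · 1 = 0
u + v = 0 + 0 = 0
(u + v) ⇒ v = 0 ⇒ 0 = 1
(v · ¬u) ⇒ ((u + v) ⇒ v) = 0 ⇒ 1 = 1
¬u = ¬0 = 1
v · ¬u = 0 · 1 = 0
u + v = 0 + 0 = 0
(u + v) ⇒ v = 0 ⇒ 0 = 1
(v · ¬u) ⇒ ((u + v) ⇒ v) = 0 ⇒ 1 = 1
¬((v · ¬u) ⇒ ((u + v) ⇒ v)) = ¬1 = 0
¬¬((v · ¬u) ⇒ ((u + v) ⇒ v)) = ¬0 = 1
¬¬¬((v · ¬u) ⇒ ((u + v) ⇒ v)) = ¬1 = 0
((v · ¬u) ⇒ ((u + v) ⇒ v)) ⇒ ¬¬¬((v · ¬u) ⇒ ((u + v) ⇒ v)) = 1 ⇒ 0 = 0
This gives 0 ≠ 1.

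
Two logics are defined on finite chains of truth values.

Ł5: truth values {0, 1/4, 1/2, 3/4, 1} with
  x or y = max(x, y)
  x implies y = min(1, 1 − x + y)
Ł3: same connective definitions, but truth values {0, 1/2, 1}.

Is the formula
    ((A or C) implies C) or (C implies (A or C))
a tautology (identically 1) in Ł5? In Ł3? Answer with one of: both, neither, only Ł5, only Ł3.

In Ł5: every assignment gives 1 — tautology.
In Ł3: every assignment gives 1 — tautology.

both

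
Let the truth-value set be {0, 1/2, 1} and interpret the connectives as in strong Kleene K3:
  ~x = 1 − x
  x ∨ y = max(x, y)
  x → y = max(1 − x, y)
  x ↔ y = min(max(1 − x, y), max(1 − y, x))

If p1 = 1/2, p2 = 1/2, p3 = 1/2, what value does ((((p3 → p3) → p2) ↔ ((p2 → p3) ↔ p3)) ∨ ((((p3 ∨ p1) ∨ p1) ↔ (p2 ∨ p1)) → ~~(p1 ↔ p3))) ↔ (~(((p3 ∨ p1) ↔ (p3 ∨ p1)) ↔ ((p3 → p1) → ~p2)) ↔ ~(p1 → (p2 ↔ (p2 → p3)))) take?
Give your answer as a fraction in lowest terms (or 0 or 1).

1/2

p3 → p3 = 1/2 → 1/2 = 1/2
(p3 → p3) → p2 = 1/2 → 1/2 = 1/2
p2 → p3 = 1/2 → 1/2 = 1/2
(p2 → p3) ↔ p3 = 1/2 ↔ 1/2 = 1/2
((p3 → p3) → p2) ↔ ((p2 → p3) ↔ p3) = 1/2 ↔ 1/2 = 1/2
p3 ∨ p1 = 1/2 ∨ 1/2 = 1/2
(p3 ∨ p1) ∨ p1 = 1/2 ∨ 1/2 = 1/2
p2 ∨ p1 = 1/2 ∨ 1/2 = 1/2
((p3 ∨ p1) ∨ p1) ↔ (p2 ∨ p1) = 1/2 ↔ 1/2 = 1/2
p1 ↔ p3 = 1/2 ↔ 1/2 = 1/2
~(p1 ↔ p3) = ~1/2 = 1/2
~~(p1 ↔ p3) = ~1/2 = 1/2
(((p3 ∨ p1) ∨ p1) ↔ (p2 ∨ p1)) → ~~(p1 ↔ p3) = 1/2 → 1/2 = 1/2
(((p3 → p3) → p2) ↔ ((p2 → p3) ↔ p3)) ∨ ((((p3 ∨ p1) ∨ p1) ↔ (p2 ∨ p1)) → ~~(p1 ↔ p3)) = 1/2 ∨ 1/2 = 1/2
p3 ∨ p1 = 1/2 ∨ 1/2 = 1/2
p3 ∨ p1 = 1/2 ∨ 1/2 = 1/2
(p3 ∨ p1) ↔ (p3 ∨ p1) = 1/2 ↔ 1/2 = 1/2
p3 → p1 = 1/2 → 1/2 = 1/2
~p2 = ~1/2 = 1/2
(p3 → p1) → ~p2 = 1/2 → 1/2 = 1/2
((p3 ∨ p1) ↔ (p3 ∨ p1)) ↔ ((p3 → p1) → ~p2) = 1/2 ↔ 1/2 = 1/2
~(((p3 ∨ p1) ↔ (p3 ∨ p1)) ↔ ((p3 → p1) → ~p2)) = ~1/2 = 1/2
p2 → p3 = 1/2 → 1/2 = 1/2
p2 ↔ (p2 → p3) = 1/2 ↔ 1/2 = 1/2
p1 → (p2 ↔ (p2 → p3)) = 1/2 → 1/2 = 1/2
~(p1 → (p2 ↔ (p2 → p3))) = ~1/2 = 1/2
~(((p3 ∨ p1) ↔ (p3 ∨ p1)) ↔ ((p3 → p1) → ~p2)) ↔ ~(p1 → (p2 ↔ (p2 → p3))) = 1/2 ↔ 1/2 = 1/2
((((p3 → p3) → p2) ↔ ((p2 → p3) ↔ p3)) ∨ ((((p3 ∨ p1) ∨ p1) ↔ (p2 ∨ p1)) → ~~(p1 ↔ p3))) ↔ (~(((p3 ∨ p1) ↔ (p3 ∨ p1)) ↔ ((p3 → p1) → ~p2)) ↔ ~(p1 → (p2 ↔ (p2 → p3)))) = 1/2 ↔ 1/2 = 1/2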